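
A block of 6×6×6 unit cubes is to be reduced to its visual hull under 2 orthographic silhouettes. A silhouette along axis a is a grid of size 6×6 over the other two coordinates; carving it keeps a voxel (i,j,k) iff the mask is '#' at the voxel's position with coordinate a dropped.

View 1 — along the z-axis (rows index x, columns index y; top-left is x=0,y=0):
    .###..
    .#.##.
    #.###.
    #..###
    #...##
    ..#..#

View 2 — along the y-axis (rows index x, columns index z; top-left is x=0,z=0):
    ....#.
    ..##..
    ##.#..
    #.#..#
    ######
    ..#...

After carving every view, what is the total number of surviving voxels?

initial block: 6^3 = 216
step 1: project along z, AND mask (19/36) → |grid| = 114
step 2: project along y, AND mask (16/36) → |grid| = 53

remaining voxels: 53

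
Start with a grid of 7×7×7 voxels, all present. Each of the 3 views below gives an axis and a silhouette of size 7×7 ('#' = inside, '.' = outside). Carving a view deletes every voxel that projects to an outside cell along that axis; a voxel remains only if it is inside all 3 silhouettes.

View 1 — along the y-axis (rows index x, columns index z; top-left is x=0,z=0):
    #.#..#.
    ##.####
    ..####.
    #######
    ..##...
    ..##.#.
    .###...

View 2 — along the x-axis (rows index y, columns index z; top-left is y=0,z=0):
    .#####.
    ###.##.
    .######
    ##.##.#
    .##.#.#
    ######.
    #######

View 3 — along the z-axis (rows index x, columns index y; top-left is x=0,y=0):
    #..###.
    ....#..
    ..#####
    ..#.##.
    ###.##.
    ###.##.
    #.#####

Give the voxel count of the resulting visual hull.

remaining voxels: 78

before carving: 343 voxels (7×7×7)
carve view 1 (along y, XZ-mask fill 28/49): 196 voxels remain
carve view 2 (along x, YZ-mask fill 38/49): 153 voxels remain
carve view 3 (along z, XY-mask fill 29/49): 78 voxels remain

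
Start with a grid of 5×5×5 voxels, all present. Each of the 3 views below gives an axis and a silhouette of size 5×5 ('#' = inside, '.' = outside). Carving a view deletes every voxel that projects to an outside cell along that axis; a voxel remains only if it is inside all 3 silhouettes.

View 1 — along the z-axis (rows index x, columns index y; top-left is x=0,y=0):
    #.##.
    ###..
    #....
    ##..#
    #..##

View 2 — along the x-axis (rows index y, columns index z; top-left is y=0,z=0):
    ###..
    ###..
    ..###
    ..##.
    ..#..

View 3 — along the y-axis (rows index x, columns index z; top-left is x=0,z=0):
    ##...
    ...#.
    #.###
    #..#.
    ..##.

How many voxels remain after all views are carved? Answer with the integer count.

full grid |V| = 125
[1] z-view keeps 13 columns → grid now 65
[2] x-view keeps 12 columns → grid now 33
[3] y-view keeps 11 columns → grid now 11

|visual hull| = 11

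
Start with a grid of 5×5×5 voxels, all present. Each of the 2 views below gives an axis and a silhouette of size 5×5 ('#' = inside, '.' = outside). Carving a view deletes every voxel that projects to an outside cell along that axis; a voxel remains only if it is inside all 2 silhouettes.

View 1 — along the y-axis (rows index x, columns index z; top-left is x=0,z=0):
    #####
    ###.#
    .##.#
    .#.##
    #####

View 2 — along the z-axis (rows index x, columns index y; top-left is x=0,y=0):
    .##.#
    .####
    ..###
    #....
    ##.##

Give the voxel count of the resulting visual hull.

start: 5×5×5 = 125 voxels
  1. axis=1 (XZ plane), |mask|=20  ⇒  voxels=100
  2. axis=2 (XY plane), |mask|=15  ⇒  voxels=63

voxel count = 63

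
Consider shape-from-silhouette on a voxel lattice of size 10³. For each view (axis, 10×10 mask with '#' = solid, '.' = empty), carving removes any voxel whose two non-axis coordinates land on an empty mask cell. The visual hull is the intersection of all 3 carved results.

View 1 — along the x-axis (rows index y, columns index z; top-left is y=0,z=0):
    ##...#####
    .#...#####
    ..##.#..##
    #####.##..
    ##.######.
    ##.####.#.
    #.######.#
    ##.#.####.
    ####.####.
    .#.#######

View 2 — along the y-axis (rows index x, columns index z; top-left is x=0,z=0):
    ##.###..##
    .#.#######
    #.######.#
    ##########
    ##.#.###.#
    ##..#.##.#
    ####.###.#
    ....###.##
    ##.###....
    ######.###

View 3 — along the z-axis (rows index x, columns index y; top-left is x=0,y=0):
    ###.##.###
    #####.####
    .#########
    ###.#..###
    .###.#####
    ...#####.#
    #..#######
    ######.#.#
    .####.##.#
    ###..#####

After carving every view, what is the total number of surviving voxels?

416 voxels

initial block: 10^3 = 1000
  1. axis=0 (YZ plane), |mask|=71  ⇒  voxels=710
  2. axis=1 (XZ plane), |mask|=73  ⇒  voxels=525
  3. axis=2 (XY plane), |mask|=78  ⇒  voxels=416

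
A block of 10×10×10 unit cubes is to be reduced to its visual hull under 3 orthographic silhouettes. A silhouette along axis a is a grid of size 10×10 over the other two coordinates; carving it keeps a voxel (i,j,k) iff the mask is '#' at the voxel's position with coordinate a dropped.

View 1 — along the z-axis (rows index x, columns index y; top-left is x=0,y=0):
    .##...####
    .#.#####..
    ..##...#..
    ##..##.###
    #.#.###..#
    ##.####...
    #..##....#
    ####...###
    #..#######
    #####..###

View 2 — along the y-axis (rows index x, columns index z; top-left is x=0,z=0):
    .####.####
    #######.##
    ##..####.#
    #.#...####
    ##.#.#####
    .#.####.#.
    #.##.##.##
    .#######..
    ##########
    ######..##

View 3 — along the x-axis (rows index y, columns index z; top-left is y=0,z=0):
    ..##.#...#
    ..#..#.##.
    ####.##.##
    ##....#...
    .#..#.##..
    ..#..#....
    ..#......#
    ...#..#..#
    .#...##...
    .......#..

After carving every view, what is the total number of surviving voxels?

remaining voxels: 151

before carving: 1000 voxels (10×10×10)
[1] z-view keeps 61 columns → grid now 610
[2] y-view keeps 76 columns → grid now 470
[3] x-view keeps 34 columns → grid now 151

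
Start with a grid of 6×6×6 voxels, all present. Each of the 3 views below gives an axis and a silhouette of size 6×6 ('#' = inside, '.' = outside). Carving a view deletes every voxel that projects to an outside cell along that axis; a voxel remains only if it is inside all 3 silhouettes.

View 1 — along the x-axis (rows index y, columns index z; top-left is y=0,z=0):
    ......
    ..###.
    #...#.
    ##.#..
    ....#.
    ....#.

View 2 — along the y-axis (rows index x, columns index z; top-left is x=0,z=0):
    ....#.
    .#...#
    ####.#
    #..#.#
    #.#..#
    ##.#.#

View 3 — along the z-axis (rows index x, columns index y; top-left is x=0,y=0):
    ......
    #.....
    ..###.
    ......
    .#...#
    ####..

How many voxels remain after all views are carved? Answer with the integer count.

initial block: 6^3 = 216
V1 x: intersect with YZ mask (10 set) -- 60 left
V2 y: intersect with XZ mask (18 set) -- 23 left
V3 z: intersect with XY mask (10 set) -- 10 left

voxel count = 10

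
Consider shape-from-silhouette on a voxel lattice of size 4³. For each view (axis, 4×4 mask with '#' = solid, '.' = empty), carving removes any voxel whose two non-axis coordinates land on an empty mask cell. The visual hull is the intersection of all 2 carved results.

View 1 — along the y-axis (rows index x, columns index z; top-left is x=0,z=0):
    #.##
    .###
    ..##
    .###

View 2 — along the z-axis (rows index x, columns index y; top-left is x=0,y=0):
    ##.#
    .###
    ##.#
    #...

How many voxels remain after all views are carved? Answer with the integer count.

start: 4×4×4 = 64 voxels
[1] y-view keeps 11 columns → grid now 44
[2] z-view keeps 10 columns → grid now 27

voxel count = 27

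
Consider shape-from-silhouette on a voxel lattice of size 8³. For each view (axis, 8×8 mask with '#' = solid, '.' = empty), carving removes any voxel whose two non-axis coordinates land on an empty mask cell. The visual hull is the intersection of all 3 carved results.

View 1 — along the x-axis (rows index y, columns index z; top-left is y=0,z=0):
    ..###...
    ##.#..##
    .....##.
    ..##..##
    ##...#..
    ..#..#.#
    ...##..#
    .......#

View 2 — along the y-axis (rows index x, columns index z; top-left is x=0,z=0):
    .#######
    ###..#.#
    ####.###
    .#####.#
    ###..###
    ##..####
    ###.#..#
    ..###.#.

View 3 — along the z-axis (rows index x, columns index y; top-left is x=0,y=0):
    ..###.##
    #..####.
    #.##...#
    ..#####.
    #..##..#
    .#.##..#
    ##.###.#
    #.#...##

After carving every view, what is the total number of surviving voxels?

full grid |V| = 512
after view 1 [x-axis, 24 of 64 cells solid] → remaining = 192
after view 2 [y-axis, 46 of 64 cells solid] → remaining = 139
after view 3 [z-axis, 37 of 64 cells solid] → remaining = 79

voxel count = 79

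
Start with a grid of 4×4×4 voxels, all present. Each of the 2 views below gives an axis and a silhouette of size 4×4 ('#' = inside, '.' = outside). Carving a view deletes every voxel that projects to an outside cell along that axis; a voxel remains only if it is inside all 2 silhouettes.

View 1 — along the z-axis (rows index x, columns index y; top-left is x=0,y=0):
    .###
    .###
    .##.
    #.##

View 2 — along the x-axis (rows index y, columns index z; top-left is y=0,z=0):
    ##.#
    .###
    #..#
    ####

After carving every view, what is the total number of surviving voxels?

32 voxels

start: 4×4×4 = 64 voxels
step 1: project along z, AND mask (11/16) → |grid| = 44
step 2: project along x, AND mask (12/16) → |grid| = 32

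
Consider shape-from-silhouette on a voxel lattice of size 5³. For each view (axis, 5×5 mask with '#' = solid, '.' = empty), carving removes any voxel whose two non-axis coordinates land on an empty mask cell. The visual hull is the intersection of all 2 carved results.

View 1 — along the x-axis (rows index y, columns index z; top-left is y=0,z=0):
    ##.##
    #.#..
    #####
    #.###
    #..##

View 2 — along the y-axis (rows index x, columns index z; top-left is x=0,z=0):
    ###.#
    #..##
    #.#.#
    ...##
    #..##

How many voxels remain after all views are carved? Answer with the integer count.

60 voxels

start: 5×5×5 = 125 voxels
step 1: project along x, AND mask (18/25) → |grid| = 90
step 2: project along y, AND mask (15/25) → |grid| = 60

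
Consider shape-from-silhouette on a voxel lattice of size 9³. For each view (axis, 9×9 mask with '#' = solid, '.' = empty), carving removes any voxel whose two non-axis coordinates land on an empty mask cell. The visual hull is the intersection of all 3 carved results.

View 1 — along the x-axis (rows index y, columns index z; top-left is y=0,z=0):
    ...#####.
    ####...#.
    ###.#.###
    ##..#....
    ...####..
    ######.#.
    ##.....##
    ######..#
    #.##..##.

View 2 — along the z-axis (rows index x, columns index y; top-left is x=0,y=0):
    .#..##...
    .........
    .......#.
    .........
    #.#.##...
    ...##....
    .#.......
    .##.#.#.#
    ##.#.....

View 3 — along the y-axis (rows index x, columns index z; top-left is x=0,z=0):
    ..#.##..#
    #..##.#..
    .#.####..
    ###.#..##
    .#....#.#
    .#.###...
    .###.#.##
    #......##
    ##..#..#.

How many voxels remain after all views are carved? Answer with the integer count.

full grid |V| = 729
  1. axis=0 (YZ plane), |mask|=47  ⇒  voxels=423
  2. axis=2 (XY plane), |mask|=19  ⇒  voxels=96
  3. axis=1 (XZ plane), |mask|=39  ⇒  voxels=43

remaining voxels: 43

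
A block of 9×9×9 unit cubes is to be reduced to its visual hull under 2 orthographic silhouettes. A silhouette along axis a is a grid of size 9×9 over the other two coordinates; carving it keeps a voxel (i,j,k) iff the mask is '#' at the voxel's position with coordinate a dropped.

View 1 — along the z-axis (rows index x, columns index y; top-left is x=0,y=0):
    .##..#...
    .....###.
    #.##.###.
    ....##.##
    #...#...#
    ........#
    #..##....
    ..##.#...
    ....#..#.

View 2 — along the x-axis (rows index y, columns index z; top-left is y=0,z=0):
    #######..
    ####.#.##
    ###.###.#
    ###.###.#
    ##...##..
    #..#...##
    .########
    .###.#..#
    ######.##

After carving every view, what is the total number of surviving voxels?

remaining voxels: 166

full grid |V| = 729
carve view 1 (along z, XY-mask fill 28/81): 252 voxels remain
carve view 2 (along x, YZ-mask fill 57/81): 166 voxels remain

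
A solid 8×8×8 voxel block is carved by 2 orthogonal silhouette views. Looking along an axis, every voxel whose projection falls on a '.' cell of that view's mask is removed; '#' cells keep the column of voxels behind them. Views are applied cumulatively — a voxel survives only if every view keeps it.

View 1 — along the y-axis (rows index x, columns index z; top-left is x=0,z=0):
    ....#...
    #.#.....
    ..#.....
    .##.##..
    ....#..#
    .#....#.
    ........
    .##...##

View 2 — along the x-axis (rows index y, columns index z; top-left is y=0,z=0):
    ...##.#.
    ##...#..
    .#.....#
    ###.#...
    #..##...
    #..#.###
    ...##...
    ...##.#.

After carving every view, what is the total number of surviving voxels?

|visual hull| = 44

before carving: 512 voxels (8×8×8)
step 1: project along y, AND mask (16/64) → |grid| = 128
step 2: project along x, AND mask (25/64) → |grid| = 44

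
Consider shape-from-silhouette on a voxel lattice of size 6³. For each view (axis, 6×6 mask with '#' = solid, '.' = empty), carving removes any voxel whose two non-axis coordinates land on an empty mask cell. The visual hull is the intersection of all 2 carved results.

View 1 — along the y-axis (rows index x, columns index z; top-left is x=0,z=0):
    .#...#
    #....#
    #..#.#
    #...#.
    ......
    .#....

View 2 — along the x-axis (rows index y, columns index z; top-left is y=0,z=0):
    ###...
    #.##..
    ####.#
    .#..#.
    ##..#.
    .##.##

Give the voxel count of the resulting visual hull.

before carving: 216 voxels (6×6×6)
[1] y-view keeps 10 columns → grid now 60
[2] x-view keeps 20 columns → grid now 33

|visual hull| = 33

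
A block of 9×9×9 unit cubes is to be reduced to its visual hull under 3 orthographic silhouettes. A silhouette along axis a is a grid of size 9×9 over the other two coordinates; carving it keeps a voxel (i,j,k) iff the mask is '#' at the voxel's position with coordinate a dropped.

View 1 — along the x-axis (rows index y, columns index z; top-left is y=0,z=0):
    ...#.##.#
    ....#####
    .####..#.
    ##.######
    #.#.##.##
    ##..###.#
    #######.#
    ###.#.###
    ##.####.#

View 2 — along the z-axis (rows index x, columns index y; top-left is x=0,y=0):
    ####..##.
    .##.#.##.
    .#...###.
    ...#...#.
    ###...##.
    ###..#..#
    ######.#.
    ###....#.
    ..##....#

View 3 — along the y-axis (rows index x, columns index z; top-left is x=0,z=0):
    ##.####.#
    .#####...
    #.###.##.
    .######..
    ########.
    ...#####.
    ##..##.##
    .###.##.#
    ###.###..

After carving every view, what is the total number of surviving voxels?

full grid |V| = 729
  1. axis=0 (YZ plane), |mask|=56  ⇒  voxels=504
  2. axis=2 (XY plane), |mask|=41  ⇒  voxels=247
  3. axis=1 (XZ plane), |mask|=55  ⇒  voxels=171

remaining voxels: 171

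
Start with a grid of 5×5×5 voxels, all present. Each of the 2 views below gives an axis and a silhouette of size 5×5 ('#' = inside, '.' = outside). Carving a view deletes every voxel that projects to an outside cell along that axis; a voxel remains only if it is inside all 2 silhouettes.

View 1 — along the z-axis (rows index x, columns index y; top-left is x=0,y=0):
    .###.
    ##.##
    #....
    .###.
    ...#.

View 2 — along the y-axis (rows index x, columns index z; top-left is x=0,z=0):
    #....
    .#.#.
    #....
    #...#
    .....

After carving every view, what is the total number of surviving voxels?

before carving: 125 voxels (5×5×5)
  1. axis=2 (XY plane), |mask|=12  ⇒  voxels=60
  2. axis=1 (XZ plane), |mask|=6  ⇒  voxels=18

remaining voxels: 18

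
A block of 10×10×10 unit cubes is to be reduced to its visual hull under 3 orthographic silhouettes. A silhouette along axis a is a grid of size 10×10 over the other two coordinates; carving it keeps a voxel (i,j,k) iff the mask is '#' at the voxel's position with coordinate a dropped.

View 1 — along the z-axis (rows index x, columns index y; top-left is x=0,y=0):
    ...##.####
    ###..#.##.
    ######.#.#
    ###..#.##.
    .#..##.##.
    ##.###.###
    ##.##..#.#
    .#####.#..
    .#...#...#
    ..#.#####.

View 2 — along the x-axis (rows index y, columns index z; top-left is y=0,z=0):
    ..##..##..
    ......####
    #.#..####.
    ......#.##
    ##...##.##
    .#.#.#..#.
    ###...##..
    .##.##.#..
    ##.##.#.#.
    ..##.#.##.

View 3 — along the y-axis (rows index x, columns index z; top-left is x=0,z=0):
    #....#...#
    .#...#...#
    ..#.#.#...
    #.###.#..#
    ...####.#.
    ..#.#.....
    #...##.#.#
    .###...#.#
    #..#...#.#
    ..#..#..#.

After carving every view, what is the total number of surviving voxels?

99 voxels

full grid |V| = 1000
  1. axis=2 (XY plane), |mask|=60  ⇒  voxels=600
  2. axis=0 (YZ plane), |mask|=48  ⇒  voxels=287
  3. axis=1 (XZ plane), |mask|=39  ⇒  voxels=99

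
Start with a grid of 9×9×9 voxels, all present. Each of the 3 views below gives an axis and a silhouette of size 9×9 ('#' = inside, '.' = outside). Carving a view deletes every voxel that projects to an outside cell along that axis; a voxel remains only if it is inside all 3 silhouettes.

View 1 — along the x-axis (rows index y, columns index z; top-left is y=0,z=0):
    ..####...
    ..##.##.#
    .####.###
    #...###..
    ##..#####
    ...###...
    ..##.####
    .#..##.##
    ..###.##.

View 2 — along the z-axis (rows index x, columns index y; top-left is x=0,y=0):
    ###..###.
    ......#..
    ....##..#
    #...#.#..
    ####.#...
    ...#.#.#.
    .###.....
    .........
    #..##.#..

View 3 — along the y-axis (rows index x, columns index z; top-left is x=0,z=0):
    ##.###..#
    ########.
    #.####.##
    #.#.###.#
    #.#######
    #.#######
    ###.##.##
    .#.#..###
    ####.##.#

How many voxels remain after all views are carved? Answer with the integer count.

remaining voxels: 109

initial block: 9^3 = 729
[1] x-view keeps 46 columns → grid now 414
[2] z-view keeps 28 columns → grid now 140
[3] y-view keeps 62 columns → grid now 109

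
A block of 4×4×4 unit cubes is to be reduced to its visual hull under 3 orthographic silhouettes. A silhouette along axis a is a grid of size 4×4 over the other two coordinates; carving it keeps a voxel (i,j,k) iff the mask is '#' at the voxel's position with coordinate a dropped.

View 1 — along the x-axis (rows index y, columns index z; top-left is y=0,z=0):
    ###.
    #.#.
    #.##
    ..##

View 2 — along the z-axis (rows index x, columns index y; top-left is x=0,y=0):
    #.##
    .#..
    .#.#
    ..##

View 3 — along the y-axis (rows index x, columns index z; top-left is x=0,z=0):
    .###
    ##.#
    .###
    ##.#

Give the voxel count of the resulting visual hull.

full grid |V| = 64
after view 1 [x-axis, 10 of 16 cells solid] → remaining = 40
after view 2 [z-axis, 8 of 16 cells solid] → remaining = 19
after view 3 [y-axis, 12 of 16 cells solid] → remaining = 13

remaining voxels: 13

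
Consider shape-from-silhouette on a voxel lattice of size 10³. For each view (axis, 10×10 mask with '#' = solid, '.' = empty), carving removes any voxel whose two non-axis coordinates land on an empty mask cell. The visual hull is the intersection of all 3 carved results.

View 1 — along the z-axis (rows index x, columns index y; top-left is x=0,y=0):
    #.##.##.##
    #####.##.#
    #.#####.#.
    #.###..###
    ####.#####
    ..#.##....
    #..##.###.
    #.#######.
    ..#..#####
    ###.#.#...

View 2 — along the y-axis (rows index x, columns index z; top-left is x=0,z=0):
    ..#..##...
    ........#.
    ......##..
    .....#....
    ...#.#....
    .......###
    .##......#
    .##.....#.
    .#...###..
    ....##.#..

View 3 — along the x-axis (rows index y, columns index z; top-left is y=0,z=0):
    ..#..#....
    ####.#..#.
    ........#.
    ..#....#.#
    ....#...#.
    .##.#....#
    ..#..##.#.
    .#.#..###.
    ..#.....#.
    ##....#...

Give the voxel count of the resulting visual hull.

before carving: 1000 voxels (10×10×10)
[1] z-view keeps 66 columns → grid now 660
[2] y-view keeps 25 columns → grid now 158
[3] x-view keeps 32 columns → grid now 55

remaining voxels: 55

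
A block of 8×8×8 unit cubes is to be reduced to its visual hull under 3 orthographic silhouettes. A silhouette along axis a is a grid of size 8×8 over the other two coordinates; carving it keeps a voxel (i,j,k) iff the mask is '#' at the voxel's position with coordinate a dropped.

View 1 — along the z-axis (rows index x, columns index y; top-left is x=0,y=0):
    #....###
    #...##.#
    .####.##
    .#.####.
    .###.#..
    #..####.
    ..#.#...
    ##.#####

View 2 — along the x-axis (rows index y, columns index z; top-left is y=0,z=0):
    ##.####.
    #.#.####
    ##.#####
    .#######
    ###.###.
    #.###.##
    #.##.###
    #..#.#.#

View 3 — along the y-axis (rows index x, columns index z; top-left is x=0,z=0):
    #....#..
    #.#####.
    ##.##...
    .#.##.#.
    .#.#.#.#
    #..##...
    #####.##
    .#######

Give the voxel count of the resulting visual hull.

initial block: 8^3 = 512
  1. axis=2 (XY plane), |mask|=37  ⇒  voxels=296
  2. axis=0 (YZ plane), |mask|=48  ⇒  voxels=222
  3. axis=1 (XZ plane), |mask|=37  ⇒  voxels=125

|visual hull| = 125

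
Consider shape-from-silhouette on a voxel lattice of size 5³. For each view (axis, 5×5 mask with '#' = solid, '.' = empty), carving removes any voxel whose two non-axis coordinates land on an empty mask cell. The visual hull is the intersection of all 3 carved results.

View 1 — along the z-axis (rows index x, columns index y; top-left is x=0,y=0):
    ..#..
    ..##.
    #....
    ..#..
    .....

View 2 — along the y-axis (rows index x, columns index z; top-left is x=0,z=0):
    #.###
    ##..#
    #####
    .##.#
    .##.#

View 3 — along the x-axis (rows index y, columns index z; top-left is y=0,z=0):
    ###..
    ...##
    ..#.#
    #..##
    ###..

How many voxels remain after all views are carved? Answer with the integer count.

start: 5×5×5 = 125 voxels
after view 1 [z-axis, 5 of 25 cells solid] → remaining = 25
after view 2 [y-axis, 18 of 25 cells solid] → remaining = 18
after view 3 [x-axis, 13 of 25 cells solid] → remaining = 10

|visual hull| = 10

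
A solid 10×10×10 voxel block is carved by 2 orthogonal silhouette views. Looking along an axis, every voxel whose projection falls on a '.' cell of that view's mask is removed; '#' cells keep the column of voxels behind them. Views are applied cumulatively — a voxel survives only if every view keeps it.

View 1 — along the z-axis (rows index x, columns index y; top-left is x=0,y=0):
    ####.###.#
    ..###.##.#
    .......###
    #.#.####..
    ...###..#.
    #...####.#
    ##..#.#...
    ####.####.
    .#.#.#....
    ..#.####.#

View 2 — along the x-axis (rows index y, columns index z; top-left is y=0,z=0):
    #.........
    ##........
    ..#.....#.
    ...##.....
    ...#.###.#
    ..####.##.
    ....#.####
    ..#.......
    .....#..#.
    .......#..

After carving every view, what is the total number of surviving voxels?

start: 10×10×10 = 1000 voxels
carve view 1 (along z, XY-mask fill 54/100): 540 voxels remain
carve view 2 (along x, YZ-mask fill 27/100): 158 voxels remain

remaining voxels: 158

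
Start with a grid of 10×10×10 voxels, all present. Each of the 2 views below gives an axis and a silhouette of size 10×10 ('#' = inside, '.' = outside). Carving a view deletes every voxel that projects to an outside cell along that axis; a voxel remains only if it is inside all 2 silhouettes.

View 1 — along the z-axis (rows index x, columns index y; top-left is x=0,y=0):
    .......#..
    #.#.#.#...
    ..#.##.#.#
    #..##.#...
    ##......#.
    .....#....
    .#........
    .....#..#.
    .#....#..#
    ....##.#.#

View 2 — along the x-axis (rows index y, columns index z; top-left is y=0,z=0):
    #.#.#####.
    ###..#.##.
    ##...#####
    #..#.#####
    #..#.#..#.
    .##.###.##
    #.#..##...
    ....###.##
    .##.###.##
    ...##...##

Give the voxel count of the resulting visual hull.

|visual hull| = 157

start: 10×10×10 = 1000 voxels
[1] z-view keeps 28 columns → grid now 280
[2] x-view keeps 58 columns → grid now 157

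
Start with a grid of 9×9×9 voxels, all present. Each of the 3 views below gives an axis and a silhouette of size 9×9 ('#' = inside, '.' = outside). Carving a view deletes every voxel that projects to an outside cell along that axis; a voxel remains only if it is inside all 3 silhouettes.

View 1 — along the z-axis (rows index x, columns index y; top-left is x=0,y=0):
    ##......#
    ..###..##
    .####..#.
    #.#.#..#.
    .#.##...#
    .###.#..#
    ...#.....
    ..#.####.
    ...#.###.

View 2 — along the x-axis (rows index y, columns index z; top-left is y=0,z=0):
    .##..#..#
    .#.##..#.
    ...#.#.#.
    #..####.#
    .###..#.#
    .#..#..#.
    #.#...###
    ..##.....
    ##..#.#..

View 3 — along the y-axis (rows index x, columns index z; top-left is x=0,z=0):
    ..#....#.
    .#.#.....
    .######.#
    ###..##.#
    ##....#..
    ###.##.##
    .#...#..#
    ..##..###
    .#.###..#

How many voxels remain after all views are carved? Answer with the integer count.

voxel count = 81

start: 9×9×9 = 729 voxels
[1] z-view keeps 36 columns → grid now 324
[2] x-view keeps 36 columns → grid now 145
[3] y-view keeps 40 columns → grid now 81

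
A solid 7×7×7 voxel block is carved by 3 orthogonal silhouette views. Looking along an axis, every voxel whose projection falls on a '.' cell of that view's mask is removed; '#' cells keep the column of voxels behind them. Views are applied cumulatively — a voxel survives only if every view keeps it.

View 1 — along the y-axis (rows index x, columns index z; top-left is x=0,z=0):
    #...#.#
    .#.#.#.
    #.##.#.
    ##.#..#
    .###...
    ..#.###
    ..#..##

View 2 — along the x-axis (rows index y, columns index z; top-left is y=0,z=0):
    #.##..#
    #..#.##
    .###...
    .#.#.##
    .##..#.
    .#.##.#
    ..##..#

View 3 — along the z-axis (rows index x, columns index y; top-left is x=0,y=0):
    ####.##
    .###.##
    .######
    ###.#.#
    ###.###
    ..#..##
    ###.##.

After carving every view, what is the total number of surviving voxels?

|visual hull| = 66

full grid |V| = 343
step 1: project along y, AND mask (24/49) → |grid| = 168
step 2: project along x, AND mask (25/49) → |grid| = 92
step 3: project along z, AND mask (36/49) → |grid| = 66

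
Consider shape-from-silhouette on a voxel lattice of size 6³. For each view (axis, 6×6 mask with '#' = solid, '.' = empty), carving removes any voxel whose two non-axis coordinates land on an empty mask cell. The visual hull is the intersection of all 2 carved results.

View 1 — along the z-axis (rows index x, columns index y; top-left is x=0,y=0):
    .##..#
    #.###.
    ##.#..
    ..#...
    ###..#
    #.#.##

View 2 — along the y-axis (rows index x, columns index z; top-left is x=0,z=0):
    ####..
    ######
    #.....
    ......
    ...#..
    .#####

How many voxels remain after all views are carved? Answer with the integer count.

full grid |V| = 216
step 1: project along z, AND mask (19/36) → |grid| = 114
step 2: project along y, AND mask (17/36) → |grid| = 63

remaining voxels: 63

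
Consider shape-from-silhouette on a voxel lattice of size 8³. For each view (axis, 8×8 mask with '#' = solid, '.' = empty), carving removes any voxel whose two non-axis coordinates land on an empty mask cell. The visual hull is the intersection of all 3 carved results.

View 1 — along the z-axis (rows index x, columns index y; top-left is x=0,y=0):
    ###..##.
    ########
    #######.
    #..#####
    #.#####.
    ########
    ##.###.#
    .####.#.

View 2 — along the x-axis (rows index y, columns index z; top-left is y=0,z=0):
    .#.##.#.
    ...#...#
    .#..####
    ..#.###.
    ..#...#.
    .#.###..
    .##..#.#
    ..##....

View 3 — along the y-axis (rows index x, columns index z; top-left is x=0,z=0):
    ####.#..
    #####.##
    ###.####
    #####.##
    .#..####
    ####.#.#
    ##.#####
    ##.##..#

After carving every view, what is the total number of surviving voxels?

before carving: 512 voxels (8×8×8)
  1. axis=2 (XY plane), |mask|=51  ⇒  voxels=408
  2. axis=0 (YZ plane), |mask|=27  ⇒  voxels=176
  3. axis=1 (XZ plane), |mask|=49  ⇒  voxels=133

133 voxels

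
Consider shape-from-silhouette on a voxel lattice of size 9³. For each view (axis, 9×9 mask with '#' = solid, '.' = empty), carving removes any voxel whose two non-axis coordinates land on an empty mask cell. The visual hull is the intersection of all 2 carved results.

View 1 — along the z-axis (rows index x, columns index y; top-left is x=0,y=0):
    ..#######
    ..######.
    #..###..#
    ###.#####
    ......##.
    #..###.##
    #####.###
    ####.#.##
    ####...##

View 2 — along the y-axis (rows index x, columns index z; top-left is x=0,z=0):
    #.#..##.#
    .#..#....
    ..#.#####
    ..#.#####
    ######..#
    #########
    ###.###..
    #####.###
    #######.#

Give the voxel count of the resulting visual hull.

before carving: 729 voxels (9×9×9)
  1. axis=2 (XY plane), |mask|=55  ⇒  voxels=495
  2. axis=1 (XZ plane), |mask|=57  ⇒  voxels=345

remaining voxels: 345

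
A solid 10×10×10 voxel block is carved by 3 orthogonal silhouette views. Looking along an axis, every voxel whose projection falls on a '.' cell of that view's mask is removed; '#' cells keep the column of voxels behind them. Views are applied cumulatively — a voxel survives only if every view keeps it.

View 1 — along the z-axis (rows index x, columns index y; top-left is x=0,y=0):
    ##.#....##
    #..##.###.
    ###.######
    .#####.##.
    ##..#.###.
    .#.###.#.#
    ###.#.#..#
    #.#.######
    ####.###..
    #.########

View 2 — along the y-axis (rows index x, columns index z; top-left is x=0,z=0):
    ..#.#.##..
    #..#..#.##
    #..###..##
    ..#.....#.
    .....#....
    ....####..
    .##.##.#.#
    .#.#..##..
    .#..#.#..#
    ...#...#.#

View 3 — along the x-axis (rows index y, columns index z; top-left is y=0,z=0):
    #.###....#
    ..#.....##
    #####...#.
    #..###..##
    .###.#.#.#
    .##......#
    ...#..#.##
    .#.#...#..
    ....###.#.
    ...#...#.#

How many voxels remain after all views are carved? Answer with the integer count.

initial block: 10^3 = 1000
carve view 1 (along z, XY-mask fill 69/100): 690 voxels remain
carve view 2 (along y, XZ-mask fill 39/100): 271 voxels remain
carve view 3 (along x, YZ-mask fill 43/100): 121 voxels remain

voxel count = 121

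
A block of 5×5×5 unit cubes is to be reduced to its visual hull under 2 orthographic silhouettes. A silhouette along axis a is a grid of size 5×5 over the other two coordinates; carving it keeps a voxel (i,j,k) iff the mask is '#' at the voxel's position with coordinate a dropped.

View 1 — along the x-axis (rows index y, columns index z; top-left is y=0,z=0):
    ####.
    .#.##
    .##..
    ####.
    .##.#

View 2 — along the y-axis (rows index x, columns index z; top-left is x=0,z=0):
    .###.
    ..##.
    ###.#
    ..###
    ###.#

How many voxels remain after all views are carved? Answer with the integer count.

54 voxels

before carving: 125 voxels (5×5×5)
step 1: project along x, AND mask (16/25) → |grid| = 80
step 2: project along y, AND mask (16/25) → |grid| = 54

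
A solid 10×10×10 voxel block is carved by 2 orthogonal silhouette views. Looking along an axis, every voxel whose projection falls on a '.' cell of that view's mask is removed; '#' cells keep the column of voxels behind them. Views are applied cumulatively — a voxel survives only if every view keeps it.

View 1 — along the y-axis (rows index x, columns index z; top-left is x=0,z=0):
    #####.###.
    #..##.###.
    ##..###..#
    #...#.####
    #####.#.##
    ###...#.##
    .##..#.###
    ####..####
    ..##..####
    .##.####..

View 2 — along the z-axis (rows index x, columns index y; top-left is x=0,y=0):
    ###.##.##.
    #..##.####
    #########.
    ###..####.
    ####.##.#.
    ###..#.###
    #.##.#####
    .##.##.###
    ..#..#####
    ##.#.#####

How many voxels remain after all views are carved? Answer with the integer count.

remaining voxels: 480

initial block: 10^3 = 1000
after view 1 [y-axis, 66 of 100 cells solid] → remaining = 660
after view 2 [z-axis, 73 of 100 cells solid] → remaining = 480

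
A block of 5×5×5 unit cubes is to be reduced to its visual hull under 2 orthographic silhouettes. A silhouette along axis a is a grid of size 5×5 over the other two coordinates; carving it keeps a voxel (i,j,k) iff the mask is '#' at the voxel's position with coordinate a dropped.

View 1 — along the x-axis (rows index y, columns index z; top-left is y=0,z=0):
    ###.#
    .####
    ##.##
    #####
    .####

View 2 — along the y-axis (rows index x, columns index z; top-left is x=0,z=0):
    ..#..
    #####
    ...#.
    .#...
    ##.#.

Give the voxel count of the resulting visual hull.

|visual hull| = 46

start: 5×5×5 = 125 voxels
V1 x: intersect with YZ mask (21 set) -- 105 left
V2 y: intersect with XZ mask (11 set) -- 46 left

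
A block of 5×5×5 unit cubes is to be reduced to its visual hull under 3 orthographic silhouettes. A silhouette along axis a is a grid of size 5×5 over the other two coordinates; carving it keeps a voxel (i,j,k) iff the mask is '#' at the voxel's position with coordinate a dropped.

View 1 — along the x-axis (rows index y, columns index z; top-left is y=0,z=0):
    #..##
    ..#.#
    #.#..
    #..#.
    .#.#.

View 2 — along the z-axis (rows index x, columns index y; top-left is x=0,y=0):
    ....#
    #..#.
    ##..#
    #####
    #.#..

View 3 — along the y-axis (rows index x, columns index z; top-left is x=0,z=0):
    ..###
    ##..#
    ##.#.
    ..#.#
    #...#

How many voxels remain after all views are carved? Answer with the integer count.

remaining voxels: 15

full grid |V| = 125
V1 x: intersect with YZ mask (11 set) -- 55 left
V2 z: intersect with XY mask (13 set) -- 30 left
V3 y: intersect with XZ mask (13 set) -- 15 left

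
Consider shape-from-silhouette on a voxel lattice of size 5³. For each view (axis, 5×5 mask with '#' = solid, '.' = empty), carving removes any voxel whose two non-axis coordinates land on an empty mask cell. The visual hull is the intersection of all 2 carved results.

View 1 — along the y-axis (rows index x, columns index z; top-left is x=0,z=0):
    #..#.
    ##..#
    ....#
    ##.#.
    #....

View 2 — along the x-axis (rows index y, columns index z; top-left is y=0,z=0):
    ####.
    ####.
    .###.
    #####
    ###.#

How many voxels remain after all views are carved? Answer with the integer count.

voxel count = 38

initial block: 5^3 = 125
step 1: project along y, AND mask (10/25) → |grid| = 50
step 2: project along x, AND mask (20/25) → |grid| = 38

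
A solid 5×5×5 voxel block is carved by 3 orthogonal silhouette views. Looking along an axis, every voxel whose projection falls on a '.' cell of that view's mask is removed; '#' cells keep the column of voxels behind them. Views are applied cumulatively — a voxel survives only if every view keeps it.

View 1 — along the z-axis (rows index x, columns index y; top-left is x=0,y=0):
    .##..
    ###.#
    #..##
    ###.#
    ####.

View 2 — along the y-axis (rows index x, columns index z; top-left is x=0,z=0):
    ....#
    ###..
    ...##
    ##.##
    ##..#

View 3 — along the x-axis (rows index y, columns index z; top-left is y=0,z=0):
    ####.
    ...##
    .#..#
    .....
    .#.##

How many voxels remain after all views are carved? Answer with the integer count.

voxel count = 25

before carving: 125 voxels (5×5×5)
step 1: project along z, AND mask (17/25) → |grid| = 85
step 2: project along y, AND mask (13/25) → |grid| = 48
step 3: project along x, AND mask (11/25) → |grid| = 25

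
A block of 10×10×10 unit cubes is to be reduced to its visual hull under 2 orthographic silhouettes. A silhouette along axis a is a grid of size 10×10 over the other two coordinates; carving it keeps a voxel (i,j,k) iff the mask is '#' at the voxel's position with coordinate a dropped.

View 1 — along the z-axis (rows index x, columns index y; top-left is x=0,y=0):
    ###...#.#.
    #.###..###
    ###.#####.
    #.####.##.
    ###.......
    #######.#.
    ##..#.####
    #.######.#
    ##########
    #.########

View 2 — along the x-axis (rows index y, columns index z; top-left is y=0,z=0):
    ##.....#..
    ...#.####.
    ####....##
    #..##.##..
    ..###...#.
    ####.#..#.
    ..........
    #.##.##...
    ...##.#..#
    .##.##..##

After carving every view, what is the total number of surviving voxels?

before carving: 1000 voxels (10×10×10)
after view 1 [z-axis, 72 of 100 cells solid] → remaining = 720
after view 2 [x-axis, 44 of 100 cells solid] → remaining = 309

309 voxels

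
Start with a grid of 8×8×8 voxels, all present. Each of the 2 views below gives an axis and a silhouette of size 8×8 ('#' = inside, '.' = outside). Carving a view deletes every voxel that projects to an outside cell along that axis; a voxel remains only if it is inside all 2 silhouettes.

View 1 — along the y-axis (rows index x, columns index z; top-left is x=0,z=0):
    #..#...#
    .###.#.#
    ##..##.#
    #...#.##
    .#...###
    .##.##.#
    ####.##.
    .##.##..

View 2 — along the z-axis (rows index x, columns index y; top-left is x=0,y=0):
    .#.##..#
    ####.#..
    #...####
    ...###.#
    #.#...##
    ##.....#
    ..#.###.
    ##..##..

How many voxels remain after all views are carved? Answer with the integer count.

before carving: 512 voxels (8×8×8)
after view 1 [y-axis, 36 of 64 cells solid] → remaining = 288
after view 2 [z-axis, 33 of 64 cells solid] → remaining = 149

|visual hull| = 149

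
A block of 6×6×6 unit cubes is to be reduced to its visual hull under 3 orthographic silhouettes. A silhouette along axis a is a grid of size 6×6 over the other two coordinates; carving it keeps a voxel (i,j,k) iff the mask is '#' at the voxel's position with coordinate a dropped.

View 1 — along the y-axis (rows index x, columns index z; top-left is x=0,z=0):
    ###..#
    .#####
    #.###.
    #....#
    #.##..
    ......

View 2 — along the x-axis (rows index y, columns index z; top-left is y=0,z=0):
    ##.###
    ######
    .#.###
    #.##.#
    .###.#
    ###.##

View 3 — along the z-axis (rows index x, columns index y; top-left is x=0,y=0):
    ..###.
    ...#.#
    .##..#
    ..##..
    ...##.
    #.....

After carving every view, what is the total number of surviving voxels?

start: 6×6×6 = 216 voxels
after view 1 [y-axis, 18 of 36 cells solid] → remaining = 108
after view 2 [x-axis, 28 of 36 cells solid] → remaining = 83
after view 3 [z-axis, 13 of 36 cells solid] → remaining = 32

remaining voxels: 32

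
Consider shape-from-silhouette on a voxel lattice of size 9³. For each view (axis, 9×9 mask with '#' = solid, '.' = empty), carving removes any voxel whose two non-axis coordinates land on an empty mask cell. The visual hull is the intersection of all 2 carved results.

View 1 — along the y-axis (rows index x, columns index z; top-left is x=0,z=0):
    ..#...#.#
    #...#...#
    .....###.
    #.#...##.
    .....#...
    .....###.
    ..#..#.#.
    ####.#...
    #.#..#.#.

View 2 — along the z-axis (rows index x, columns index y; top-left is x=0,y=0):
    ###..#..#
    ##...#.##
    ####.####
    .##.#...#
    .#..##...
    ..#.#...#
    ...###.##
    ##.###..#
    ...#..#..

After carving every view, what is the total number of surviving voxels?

initial block: 9^3 = 729
step 1: project along y, AND mask (29/81) → |grid| = 261
step 2: project along z, AND mask (41/81) → |grid| = 135

voxel count = 135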